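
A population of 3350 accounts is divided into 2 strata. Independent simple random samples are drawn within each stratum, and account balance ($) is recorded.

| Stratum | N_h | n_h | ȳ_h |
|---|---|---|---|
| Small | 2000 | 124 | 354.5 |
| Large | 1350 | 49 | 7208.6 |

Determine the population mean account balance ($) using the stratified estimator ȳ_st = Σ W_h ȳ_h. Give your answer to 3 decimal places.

N = Σ N_h = 3350. Stratum weights W_h = N_h/N.
ȳ_st = (2000·354.5 + 1350·7208.6) / 3350 = 3116.60000

ȳ_st ≈ 3116.600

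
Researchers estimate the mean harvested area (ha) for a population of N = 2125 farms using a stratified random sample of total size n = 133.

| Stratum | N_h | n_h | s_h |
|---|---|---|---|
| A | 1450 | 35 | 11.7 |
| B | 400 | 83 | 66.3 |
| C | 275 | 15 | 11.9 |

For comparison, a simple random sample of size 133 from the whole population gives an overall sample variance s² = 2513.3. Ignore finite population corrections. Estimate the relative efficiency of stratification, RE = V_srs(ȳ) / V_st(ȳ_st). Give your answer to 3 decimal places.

V̂(ȳ_st) = Σ W_h² s_h²/n_h, with W_h = N_h/N and N = 2125:
  stratum A: (1450/2125)²·11.7²/35 = 1.82105
  stratum B: (400/2125)²·66.3²/83 = 1.87651
  stratum C: (275/2125)²·11.9²/15 = 0.158107
V_st = 3.85567
V_srs = s²/n = 2513.3/133 = 18.897
Relative efficiency = V_srs / V_st = 18.897/3.85567 = 4.9011

RE ≈ 4.901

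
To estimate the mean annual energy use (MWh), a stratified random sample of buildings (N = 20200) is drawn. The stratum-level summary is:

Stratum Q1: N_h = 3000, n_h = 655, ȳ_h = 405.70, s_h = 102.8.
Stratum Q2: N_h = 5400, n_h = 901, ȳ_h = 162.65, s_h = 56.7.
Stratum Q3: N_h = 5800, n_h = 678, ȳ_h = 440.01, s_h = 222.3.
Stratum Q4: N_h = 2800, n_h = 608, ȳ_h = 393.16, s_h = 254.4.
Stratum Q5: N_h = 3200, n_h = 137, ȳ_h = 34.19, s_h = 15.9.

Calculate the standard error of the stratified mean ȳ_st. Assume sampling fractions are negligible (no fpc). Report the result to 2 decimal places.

V̂(ȳ_st) = Σ W_h² s_h²/n_h, with W_h = N_h/N and N = 20200:
  stratum Q1: (3000/20200)²·102.8²/655 = 0.355865
  stratum Q2: (5400/20200)²·56.7²/901 = 0.254992
  stratum Q3: (5800/20200)²·222.3²/678 = 6.009
  stratum Q4: (2800/20200)²·254.4²/608 = 2.04524
  stratum Q5: (3200/20200)²·15.9²/137 = 0.0463096
V̂(ȳ_st) = 8.71141
SE(ȳ_st) = √8.71141 = 2.95151

SE(ȳ_st) ≈ 2.95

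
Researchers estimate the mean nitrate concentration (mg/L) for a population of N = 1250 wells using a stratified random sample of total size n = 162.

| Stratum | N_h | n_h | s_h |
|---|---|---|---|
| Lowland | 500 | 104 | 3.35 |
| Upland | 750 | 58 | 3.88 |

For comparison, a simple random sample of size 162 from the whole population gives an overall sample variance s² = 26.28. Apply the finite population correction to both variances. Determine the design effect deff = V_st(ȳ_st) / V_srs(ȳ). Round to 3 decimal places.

V̂(ȳ_st) = Σ W_h² (1 − n_h/N_h) s_h²/n_h, with W_h = N_h/N and N = 1250:
  stratum Lowland: (500/1250)²·(1 − 104/500)·3.35²/104 = 0.0136742
  stratum Upland: (750/1250)²·(1 − 58/750)·3.88²/58 = 0.086215
V_st = 0.0998892
V_srs = (1 − 162/1250)·26.28/162 = 0.141198
deff = V_st / V_srs = 0.0998892/0.141198 = 0.7074

deff ≈ 0.707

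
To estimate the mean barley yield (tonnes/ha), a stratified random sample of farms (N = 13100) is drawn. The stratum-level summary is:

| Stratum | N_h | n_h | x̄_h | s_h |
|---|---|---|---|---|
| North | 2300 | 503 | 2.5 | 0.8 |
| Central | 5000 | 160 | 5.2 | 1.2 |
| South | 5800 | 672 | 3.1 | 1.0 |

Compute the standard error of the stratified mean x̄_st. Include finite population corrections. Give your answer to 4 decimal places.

V̂(x̄_st) = Σ W_h² (1 − n_h/N_h) s_h²/n_h, with W_h = N_h/N and N = 13100:
  stratum North: (2300/13100)²·(1 − 503/2300)·0.8²/503 = 3.0644e-05
  stratum Central: (5000/13100)²·(1 − 160/5000)·1.2²/160 = 0.00126916
  stratum South: (5800/13100)²·(1 − 672/5800)·1.0²/672 = 0.000257908
V̂(x̄_st) = 0.00155771
SE(x̄_st) = √0.00155771 = 0.0394678

SE(x̄_st) ≈ 0.0395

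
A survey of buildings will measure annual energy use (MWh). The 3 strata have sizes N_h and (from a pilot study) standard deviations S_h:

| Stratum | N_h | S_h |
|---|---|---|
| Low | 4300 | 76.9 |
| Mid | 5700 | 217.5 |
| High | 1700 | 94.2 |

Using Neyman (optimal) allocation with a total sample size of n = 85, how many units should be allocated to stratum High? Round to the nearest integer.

8

Neyman allocation: n_h = n · N_h S_h / Σ N_i S_i, with n = 85.
  stratum Low: N_h·S_h = 4300·76.9 = 330670.00
  stratum Mid: N_h·S_h = 5700·217.5 = 1239750.00
  stratum High: N_h·S_h = 1700·94.2 = 160140.00
Σ N_h S_h = 1730560.00
n for stratum High = 85·160140.00/1730560.00 = 7.866 → 8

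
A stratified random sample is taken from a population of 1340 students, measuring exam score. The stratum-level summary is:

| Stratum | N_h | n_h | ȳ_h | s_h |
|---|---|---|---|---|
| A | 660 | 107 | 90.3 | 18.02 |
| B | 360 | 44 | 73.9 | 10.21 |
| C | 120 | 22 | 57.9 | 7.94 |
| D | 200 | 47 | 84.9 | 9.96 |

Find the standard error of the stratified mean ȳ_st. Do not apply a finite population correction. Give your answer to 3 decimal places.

V̂(ȳ_st) = Σ W_h² s_h²/n_h, with W_h = N_h/N and N = 1340:
  stratum A: (660/1340)²·18.02²/107 = 0.736214
  stratum B: (360/1340)²·10.21²/44 = 0.170999
  stratum C: (120/1340)²·7.94²/22 = 0.0229811
  stratum D: (200/1340)²·9.96²/47 = 0.0470188
V̂(ȳ_st) = 0.977213
SE(ȳ_st) = √0.977213 = 0.988541

SE(ȳ_st) ≈ 0.989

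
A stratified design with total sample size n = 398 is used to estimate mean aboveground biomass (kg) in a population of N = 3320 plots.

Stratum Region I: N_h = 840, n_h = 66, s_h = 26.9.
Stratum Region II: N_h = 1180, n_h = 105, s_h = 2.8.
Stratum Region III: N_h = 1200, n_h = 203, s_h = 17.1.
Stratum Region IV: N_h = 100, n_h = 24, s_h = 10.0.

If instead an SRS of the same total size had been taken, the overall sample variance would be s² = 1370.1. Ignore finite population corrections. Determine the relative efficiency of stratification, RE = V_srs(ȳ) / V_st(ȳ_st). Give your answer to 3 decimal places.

RE ≈ 3.811

V̂(ȳ_st) = Σ W_h² s_h²/n_h, with W_h = N_h/N and N = 3320:
  stratum Region I: (840/3320)²·26.9²/66 = 0.701848
  stratum Region II: (1180/3320)²·2.8²/105 = 0.00943223
  stratum Region III: (1200/3320)²·17.1²/203 = 0.188184
  stratum Region IV: (100/3320)²·10.0²/24 = 0.00378018
V_st = 0.903244
V_srs = s²/n = 1370.1/398 = 3.44246
Relative efficiency = V_srs / V_st = 3.44246/0.903244 = 3.8112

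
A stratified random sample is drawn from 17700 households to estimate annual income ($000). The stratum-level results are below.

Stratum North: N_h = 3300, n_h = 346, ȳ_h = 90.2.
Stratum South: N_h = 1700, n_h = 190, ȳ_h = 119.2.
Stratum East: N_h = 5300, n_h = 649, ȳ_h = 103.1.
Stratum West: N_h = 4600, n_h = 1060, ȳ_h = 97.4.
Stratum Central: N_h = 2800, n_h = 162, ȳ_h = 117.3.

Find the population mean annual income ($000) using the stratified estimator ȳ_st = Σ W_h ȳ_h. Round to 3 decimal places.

N = Σ N_h = 17700. Stratum weights W_h = N_h/N.
ȳ_st = (3300·90.2 + 1700·119.2 + 5300·103.1 + 4600·97.4 + 2800·117.3) / 17700 = 103.00621

ȳ_st ≈ 103.006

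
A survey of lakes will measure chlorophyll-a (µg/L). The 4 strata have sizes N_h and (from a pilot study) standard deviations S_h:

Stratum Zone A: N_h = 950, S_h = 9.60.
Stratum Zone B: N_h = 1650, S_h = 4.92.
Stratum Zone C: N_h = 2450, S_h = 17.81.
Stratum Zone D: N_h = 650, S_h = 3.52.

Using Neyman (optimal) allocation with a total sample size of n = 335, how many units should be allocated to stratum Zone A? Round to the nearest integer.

Neyman allocation: n_h = n · N_h S_h / Σ N_i S_i, with n = 335.
  stratum Zone A: N_h·S_h = 950·9.60 = 9120.00
  stratum Zone B: N_h·S_h = 1650·4.92 = 8118.00
  stratum Zone C: N_h·S_h = 2450·17.81 = 43634.50
  stratum Zone D: N_h·S_h = 650·3.52 = 2288.00
Σ N_h S_h = 63160.50
n for stratum Zone A = 335·9120.00/63160.50 = 48.372 → 48

48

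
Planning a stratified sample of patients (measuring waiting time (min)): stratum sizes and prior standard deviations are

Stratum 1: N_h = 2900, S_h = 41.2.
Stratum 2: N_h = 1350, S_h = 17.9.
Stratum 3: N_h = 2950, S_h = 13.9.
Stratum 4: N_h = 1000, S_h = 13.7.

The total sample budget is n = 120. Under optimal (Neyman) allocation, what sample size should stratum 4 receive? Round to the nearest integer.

8

Neyman allocation: n_h = n · N_h S_h / Σ N_i S_i, with n = 120.
  stratum 1: N_h·S_h = 2900·41.2 = 119480.00
  stratum 2: N_h·S_h = 1350·17.9 = 24165.00
  stratum 3: N_h·S_h = 2950·13.9 = 41005.00
  stratum 4: N_h·S_h = 1000·13.7 = 13700.00
Σ N_h S_h = 198350.00
n for stratum 4 = 120·13700.00/198350.00 = 8.288 → 8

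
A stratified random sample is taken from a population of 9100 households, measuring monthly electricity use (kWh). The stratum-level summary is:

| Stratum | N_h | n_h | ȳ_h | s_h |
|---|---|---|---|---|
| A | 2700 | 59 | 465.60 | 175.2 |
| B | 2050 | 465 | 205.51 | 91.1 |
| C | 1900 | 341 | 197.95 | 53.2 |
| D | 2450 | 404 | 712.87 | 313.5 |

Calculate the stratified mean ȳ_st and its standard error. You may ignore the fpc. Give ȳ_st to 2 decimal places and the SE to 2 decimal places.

ȳ_st ≈ 417.70, SE ≈ 8.04

ȳ_st = Σ W_h ȳ_h = (2700·465.60 + 2050·205.51 + 1900·197.95 + 2450·712.87)/9100 = 417.69802
V̂(ȳ_st) = Σ W_h² s_h²/n_h, with W_h = N_h/N and N = 9100:
  stratum A: (2700/9100)²·175.2²/59 = 45.7995
  stratum B: (2050/9100)²·91.1²/465 = 0.905751
  stratum C: (1900/9100)²·53.2²/341 = 0.361821
  stratum D: (2450/9100)²·313.5²/404 = 17.6337
V̂(ȳ_st) = 64.7008
SE(ȳ_st) = √64.7008 = 8.04368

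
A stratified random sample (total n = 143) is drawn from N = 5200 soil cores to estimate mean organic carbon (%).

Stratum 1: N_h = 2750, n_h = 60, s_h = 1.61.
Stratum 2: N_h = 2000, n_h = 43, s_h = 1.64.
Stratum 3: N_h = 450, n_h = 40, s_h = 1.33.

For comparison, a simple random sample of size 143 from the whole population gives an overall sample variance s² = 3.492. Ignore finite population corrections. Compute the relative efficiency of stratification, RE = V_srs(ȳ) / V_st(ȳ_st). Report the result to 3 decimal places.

V̂(ȳ_st) = Σ W_h² s_h²/n_h, with W_h = N_h/N and N = 5200:
  stratum 1: (2750/5200)²·1.61²/60 = 0.0120826
  stratum 2: (2000/5200)²·1.64²/43 = 0.00925279
  stratum 3: (450/5200)²·1.33²/40 = 0.000331178
V_st = 0.0216665
V_srs = s²/n = 3.492/143 = 0.0244196
Relative efficiency = V_srs / V_st = 0.0244196/0.0216665 = 1.1271

RE ≈ 1.127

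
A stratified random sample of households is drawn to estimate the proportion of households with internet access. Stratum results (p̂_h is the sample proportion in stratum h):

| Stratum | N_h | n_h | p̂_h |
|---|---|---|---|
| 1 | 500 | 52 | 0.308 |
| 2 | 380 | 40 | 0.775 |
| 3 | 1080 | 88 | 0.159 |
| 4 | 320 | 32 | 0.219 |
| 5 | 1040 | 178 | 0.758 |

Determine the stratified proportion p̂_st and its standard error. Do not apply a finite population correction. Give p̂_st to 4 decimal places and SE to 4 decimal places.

N = 3320; stratum weights W_h = N_h/N.
p̂_st = Σ W_h p̂_h = (500·0.308 + 380·0.775 + 1080·0.159 + 320·0.219 + 1040·0.758)/3320 = 0.44537
V̂(p̂_st) = Σ W_h² p̂_h(1−p̂_h)/(n_h−1):
  stratum 1: (500/3320)²·0.308·0.692/51 = 9.47874e-05
  stratum 2: (380/3320)²·0.775·0.225/39 = 5.85748e-05
  stratum 3: (1080/3320)²·0.159·0.841/87 = 0.000162647
  stratum 4: (320/3320)²·0.219·0.781/31 = 5.12575e-05
  stratum 5: (1040/3320)²·0.758·0.242/177 = 0.000101696
V̂(p̂_st) = 0.000468962; SE = √V̂ = 0.0216555

p̂_st ≈ 0.4454, SE ≈ 0.0217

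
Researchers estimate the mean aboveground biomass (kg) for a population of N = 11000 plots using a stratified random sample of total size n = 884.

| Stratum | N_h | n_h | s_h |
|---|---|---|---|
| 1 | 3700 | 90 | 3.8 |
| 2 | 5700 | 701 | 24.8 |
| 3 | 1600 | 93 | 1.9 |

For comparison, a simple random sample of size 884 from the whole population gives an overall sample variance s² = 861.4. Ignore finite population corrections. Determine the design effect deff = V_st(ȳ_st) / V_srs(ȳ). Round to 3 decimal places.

deff ≈ 0.261

V̂(ȳ_st) = Σ W_h² s_h²/n_h, with W_h = N_h/N and N = 11000:
  stratum 1: (3700/11000)²·3.8²/90 = 0.0181528
  stratum 2: (5700/11000)²·24.8²/701 = 0.235586
  stratum 3: (1600/11000)²·1.9²/93 = 0.000821257
V_st = 0.25456
V_srs = s²/n = 861.4/884 = 0.974434
deff = V_st / V_srs = 0.25456/0.974434 = 0.2612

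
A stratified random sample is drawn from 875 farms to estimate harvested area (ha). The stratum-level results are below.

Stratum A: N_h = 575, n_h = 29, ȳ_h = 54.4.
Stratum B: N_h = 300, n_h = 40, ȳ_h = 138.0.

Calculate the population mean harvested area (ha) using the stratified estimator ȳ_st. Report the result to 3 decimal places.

N = Σ N_h = 875. Stratum weights W_h = N_h/N.
ȳ_st = (575·54.4 + 300·138.0) / 875 = 83.06286

ȳ_st ≈ 83.063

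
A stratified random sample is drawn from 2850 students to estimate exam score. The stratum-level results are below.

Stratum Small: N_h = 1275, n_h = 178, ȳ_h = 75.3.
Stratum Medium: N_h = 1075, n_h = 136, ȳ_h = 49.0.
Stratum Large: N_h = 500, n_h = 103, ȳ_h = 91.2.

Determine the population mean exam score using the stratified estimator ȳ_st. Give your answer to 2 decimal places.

ȳ_st ≈ 68.17

N = Σ N_h = 2850. Stratum weights W_h = N_h/N.
ȳ_st = (1275·75.3 + 1075·49.0 + 500·91.2) / 2850 = 68.1693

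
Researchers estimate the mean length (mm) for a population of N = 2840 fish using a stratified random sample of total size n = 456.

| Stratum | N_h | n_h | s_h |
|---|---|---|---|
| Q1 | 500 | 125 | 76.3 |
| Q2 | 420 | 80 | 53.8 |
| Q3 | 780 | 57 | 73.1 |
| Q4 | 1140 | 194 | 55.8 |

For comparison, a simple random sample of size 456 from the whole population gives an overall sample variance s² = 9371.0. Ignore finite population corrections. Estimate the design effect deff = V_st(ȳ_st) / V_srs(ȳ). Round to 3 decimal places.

deff ≈ 0.579

V̂(ȳ_st) = Σ W_h² s_h²/n_h, with W_h = N_h/N and N = 2840:
  stratum Q1: (500/2840)²·76.3²/125 = 1.44359
  stratum Q2: (420/2840)²·53.8²/80 = 0.791291
  stratum Q3: (780/2840)²·73.1²/57 = 7.07151
  stratum Q4: (1140/2840)²·55.8²/194 = 2.58607
V_st = 11.8925
V_srs = s²/n = 9371.0/456 = 20.5504
deff = V_st / V_srs = 11.8925/20.5504 = 0.5787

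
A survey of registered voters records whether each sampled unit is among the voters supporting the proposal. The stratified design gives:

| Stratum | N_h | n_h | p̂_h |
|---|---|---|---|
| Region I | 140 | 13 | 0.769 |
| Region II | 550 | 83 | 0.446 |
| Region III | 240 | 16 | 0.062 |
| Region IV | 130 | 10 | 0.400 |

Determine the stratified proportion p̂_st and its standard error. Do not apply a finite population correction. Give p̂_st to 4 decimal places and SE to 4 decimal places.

N = 1060; stratum weights W_h = N_h/N.
p̂_st = Σ W_h p̂_h = (140·0.769 + 550·0.446 + 240·0.062 + 130·0.400)/1060 = 0.39608
V̂(p̂_st) = Σ W_h² p̂_h(1−p̂_h)/(n_h−1):
  stratum Region I: (140/1060)²·0.769·0.231/12 = 0.000258227
  stratum Region II: (550/1060)²·0.446·0.554/82 = 0.000811231
  stratum Region III: (240/1060)²·0.062·0.938/15 = 0.000198753
  stratum Region IV: (130/1060)²·0.400·0.600/9 = 0.000401092
V̂(p̂_st) = 0.0016693; SE = √V̂ = 0.0408571

p̂_st ≈ 0.3961, SE ≈ 0.0409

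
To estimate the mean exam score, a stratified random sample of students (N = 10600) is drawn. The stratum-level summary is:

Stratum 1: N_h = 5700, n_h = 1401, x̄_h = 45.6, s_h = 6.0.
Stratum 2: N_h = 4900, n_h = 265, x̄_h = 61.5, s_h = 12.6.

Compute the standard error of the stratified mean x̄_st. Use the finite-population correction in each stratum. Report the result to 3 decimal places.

SE(x̄_st) ≈ 0.356

V̂(x̄_st) = Σ W_h² (1 − n_h/N_h) s_h²/n_h, with W_h = N_h/N and N = 10600:
  stratum 1: (5700/10600)²·(1 − 1401/5700)·6.0²/1401 = 0.00560396
  stratum 2: (4900/10600)²·(1 − 265/4900)·12.6²/265 = 0.121096
V̂(x̄_st) = 0.1267
SE(x̄_st) = √0.1267 = 0.355949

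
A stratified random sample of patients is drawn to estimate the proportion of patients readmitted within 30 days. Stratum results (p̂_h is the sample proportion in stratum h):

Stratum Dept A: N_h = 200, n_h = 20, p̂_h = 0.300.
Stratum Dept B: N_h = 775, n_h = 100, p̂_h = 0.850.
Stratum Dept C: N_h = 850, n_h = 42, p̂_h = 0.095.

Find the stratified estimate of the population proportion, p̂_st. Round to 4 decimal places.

p̂_st ≈ 0.4381

N = 1825; stratum weights W_h = N_h/N.
p̂_st = Σ W_h p̂_h = (200·0.300 + 775·0.850 + 850·0.095)/1825 = 0.43808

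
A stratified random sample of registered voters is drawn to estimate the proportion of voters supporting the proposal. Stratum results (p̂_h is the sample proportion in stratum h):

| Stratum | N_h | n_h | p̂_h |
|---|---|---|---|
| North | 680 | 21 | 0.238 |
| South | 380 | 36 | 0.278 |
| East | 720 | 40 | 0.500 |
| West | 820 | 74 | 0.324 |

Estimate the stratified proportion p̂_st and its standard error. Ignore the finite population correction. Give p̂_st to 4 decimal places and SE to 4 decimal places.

N = 2600; stratum weights W_h = N_h/N.
p̂_st = Σ W_h p̂_h = (680·0.238 + 380·0.278 + 720·0.500 + 820·0.324)/2600 = 0.34352
V̂(p̂_st) = Σ W_h² p̂_h(1−p̂_h)/(n_h−1):
  stratum North: (680/2600)²·0.238·0.762/20 = 0.000620259
  stratum South: (380/2600)²·0.278·0.722/35 = 0.0001225
  stratum East: (720/2600)²·0.500·0.500/39 = 0.000491579
  stratum West: (820/2600)²·0.324·0.676/73 = 0.000298435
V̂(p̂_st) = 0.00153277; SE = √V̂ = 0.0391506

p̂_st ≈ 0.3435, SE ≈ 0.0392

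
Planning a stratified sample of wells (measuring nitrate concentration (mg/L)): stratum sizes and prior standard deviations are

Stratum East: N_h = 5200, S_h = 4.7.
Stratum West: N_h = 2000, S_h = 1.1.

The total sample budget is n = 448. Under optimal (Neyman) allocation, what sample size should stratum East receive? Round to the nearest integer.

Neyman allocation: n_h = n · N_h S_h / Σ N_i S_i, with n = 448.
  stratum East: N_h·S_h = 5200·4.7 = 24440.00
  stratum West: N_h·S_h = 2000·1.1 = 2200.00
Σ N_h S_h = 26640.00
n for stratum East = 448·24440.00/26640.00 = 411.003 → 411

411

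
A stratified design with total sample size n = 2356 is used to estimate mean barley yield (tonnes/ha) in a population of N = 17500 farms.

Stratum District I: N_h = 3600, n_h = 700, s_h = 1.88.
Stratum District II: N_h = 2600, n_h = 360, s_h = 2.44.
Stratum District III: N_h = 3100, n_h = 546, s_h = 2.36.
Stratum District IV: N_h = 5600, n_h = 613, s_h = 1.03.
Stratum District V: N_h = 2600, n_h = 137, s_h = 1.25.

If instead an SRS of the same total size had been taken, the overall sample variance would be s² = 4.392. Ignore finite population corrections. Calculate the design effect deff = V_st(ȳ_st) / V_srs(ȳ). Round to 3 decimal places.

V̂(ȳ_st) = Σ W_h² s_h²/n_h, with W_h = N_h/N and N = 17500:
  stratum District I: (3600/17500)²·1.88²/700 = 0.000213671
  stratum District II: (2600/17500)²·2.44²/360 = 0.000365046
  stratum District III: (3100/17500)²·2.36²/546 = 0.000320095
  stratum District IV: (5600/17500)²·1.03²/613 = 0.00017722
  stratum District V: (2600/17500)²·1.25²/137 = 0.00025175
V_st = 0.00132778
V_srs = s²/n = 4.392/2356 = 0.00186418
deff = V_st / V_srs = 0.00132778/0.00186418 = 0.7123

deff ≈ 0.712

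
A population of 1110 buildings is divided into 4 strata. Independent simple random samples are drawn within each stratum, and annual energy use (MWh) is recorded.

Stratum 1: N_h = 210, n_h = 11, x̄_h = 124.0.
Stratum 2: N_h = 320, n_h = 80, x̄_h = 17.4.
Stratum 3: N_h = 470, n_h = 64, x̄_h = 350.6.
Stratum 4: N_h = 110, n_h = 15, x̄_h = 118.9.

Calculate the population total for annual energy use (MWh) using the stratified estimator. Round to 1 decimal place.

τ̂_st = Σ N_h x̄_h = 210·124.0 + 320·17.4 + 470·350.6 + 110·118.9 = 209469.0

τ̂_st ≈ 209469.0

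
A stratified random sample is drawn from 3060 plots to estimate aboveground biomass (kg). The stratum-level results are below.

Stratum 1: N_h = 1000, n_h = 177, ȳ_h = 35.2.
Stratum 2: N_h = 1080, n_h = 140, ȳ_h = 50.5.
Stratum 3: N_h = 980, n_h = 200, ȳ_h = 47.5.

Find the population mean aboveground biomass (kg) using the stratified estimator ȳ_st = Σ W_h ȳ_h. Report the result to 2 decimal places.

ȳ_st ≈ 44.54

N = Σ N_h = 3060. Stratum weights W_h = N_h/N.
ȳ_st = (1000·35.2 + 1080·50.5 + 980·47.5) / 3060 = 44.5392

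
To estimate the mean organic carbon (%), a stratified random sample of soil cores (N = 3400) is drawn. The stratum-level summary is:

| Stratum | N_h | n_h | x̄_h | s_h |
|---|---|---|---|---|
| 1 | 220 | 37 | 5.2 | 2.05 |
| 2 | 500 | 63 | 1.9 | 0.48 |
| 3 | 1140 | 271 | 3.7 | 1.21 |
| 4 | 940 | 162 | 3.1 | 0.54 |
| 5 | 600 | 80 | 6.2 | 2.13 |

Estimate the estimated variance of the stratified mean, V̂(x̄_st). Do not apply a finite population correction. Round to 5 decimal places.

V̂(x̄_st) = Σ W_h² s_h²/n_h, with W_h = N_h/N and N = 3400:
  stratum 1: (220/3400)²·2.05²/37 = 0.000475547
  stratum 2: (500/3400)²·0.48²/63 = 7.90905e-05
  stratum 3: (1140/3400)²·1.21²/271 = 0.00060737
  stratum 4: (940/3400)²·0.54²/162 = 0.000137585
  stratum 5: (600/3400)²·2.13²/80 = 0.00176609
V̂(x̄_st) = 0.00306569

V̂(x̄_st) ≈ 0.00307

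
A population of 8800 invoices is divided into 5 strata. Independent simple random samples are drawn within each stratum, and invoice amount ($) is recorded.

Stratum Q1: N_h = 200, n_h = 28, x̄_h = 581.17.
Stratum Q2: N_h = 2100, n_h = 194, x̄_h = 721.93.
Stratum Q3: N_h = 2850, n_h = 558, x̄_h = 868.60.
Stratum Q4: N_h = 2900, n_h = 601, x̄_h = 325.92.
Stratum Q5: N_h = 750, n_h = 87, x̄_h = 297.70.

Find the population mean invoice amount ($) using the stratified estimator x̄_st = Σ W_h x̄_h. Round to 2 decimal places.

x̄_st ≈ 599.57

N = Σ N_h = 8800. Stratum weights W_h = N_h/N.
x̄_st = (200·581.17 + 2100·721.93 + 2850·868.60 + 2900·325.92 + 750·297.70) / 8800 = 599.5727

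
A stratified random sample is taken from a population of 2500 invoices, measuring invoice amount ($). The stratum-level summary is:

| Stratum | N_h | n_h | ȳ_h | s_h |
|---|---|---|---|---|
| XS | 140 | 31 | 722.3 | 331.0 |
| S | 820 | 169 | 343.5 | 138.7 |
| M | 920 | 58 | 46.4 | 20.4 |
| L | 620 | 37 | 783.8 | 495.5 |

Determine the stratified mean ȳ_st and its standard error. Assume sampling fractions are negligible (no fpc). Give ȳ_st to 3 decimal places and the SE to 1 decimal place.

ȳ_st ≈ 364.574, SE ≈ 20.8

ȳ_st = Σ W_h ȳ_h = (140·722.3 + 820·343.5 + 920·46.4 + 620·783.8)/2500 = 364.57440
V̂(ȳ_st) = Σ W_h² s_h²/n_h, with W_h = N_h/N and N = 2500:
  stratum XS: (140/2500)²·331.0²/31 = 11.0833
  stratum S: (820/2500)²·138.7²/169 = 12.2466
  stratum M: (920/2500)²·20.4²/58 = 0.971691
  stratum L: (620/2500)²·495.5²/37 = 408.121
V̂(ȳ_st) = 432.423
SE(ȳ_st) = √432.423 = 20.7948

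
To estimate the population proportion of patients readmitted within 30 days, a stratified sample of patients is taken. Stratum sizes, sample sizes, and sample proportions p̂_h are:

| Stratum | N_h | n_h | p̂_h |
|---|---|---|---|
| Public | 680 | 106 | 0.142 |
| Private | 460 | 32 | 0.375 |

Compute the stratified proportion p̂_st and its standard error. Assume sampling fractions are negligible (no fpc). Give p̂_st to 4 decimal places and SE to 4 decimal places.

N = 1140; stratum weights W_h = N_h/N.
p̂_st = Σ W_h p̂_h = (680·0.142 + 460·0.375)/1140 = 0.23602
V̂(p̂_st) = Σ W_h² p̂_h(1−p̂_h)/(n_h−1):
  stratum Public: (680/1140)²·0.142·0.858/105 = 0.000412852
  stratum Private: (460/1140)²·0.375·0.625/31 = 0.00123099
V̂(p̂_st) = 0.00164384; SE = √V̂ = 0.0405444

p̂_st ≈ 0.2360, SE ≈ 0.0405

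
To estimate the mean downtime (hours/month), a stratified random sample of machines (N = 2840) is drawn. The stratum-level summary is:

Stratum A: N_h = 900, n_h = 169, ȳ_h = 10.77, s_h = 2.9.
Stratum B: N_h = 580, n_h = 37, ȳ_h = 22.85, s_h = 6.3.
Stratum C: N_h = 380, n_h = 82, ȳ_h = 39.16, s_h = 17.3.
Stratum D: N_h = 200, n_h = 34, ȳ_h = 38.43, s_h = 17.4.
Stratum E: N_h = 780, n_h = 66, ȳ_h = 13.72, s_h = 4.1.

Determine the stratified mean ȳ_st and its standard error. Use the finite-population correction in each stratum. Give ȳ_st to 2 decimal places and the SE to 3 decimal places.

ȳ_st = Σ W_h ȳ_h = (900·10.77 + 580·22.85 + 380·39.16 + 200·38.43 + 780·13.72)/2840 = 19.79380
V̂(ȳ_st) = Σ W_h² (1 − n_h/N_h) s_h²/n_h, with W_h = N_h/N and N = 2840:
  stratum A: (900/2840)²·(1 − 169/900)·2.9²/169 = 0.00405913
  stratum B: (580/2840)²·(1 − 37/580)·6.3²/37 = 0.0418862
  stratum C: (380/2840)²·(1 − 82/380)·17.3²/82 = 0.0512438
  stratum D: (200/2840)²·(1 − 34/200)·17.4²/34 = 0.036654
  stratum E: (780/2840)²·(1 − 66/780)·4.1²/66 = 0.0175865
V̂(ȳ_st) = 0.15143
SE(ȳ_st) = √0.15143 = 0.38914

ȳ_st ≈ 19.79, SE ≈ 0.389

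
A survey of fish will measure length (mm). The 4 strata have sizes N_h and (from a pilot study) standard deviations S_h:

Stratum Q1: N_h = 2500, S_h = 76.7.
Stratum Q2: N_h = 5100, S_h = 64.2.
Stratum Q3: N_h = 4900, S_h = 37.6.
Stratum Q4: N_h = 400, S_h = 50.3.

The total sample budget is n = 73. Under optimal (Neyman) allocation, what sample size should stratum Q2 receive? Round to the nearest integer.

Neyman allocation: n_h = n · N_h S_h / Σ N_i S_i, with n = 73.
  stratum Q1: N_h·S_h = 2500·76.7 = 191750.00
  stratum Q2: N_h·S_h = 5100·64.2 = 327420.00
  stratum Q3: N_h·S_h = 4900·37.6 = 184240.00
  stratum Q4: N_h·S_h = 400·50.3 = 20120.00
Σ N_h S_h = 723530.00
n for stratum Q2 = 73·327420.00/723530.00 = 33.035 → 33

33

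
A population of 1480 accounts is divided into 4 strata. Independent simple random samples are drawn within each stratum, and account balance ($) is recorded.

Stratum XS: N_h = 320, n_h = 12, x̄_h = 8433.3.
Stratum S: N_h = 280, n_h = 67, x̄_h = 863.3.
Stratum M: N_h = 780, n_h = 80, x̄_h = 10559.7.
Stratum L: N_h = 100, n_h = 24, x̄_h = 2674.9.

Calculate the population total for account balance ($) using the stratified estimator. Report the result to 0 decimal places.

τ̂_st ≈ 11444436

τ̂_st = Σ N_h x̄_h = 320·8433.3 + 280·863.3 + 780·10559.7 + 100·2674.9 = 11444436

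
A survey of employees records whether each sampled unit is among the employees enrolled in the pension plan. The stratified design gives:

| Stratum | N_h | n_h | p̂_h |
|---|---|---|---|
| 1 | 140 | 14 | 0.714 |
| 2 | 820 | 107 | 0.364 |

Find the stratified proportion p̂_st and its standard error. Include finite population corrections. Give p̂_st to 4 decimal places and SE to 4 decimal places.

N = 960; stratum weights W_h = N_h/N.
p̂_st = Σ W_h p̂_h = (140·0.714 + 820·0.364)/960 = 0.41504
V̂(p̂_st) = Σ W_h² (1 − n_h/N_h) p̂_h(1−p̂_h)/(n_h−1):
  stratum 1: (140/960)²·(1 − 14/140)·0.714·0.286/13 = 0.000300661
  stratum 2: (820/960)²·(1 − 107/820)·0.364·0.636/106 = 0.00138552
V̂(p̂_st) = 0.00168618; SE = √V̂ = 0.0410632

p̂_st ≈ 0.4150, SE ≈ 0.0411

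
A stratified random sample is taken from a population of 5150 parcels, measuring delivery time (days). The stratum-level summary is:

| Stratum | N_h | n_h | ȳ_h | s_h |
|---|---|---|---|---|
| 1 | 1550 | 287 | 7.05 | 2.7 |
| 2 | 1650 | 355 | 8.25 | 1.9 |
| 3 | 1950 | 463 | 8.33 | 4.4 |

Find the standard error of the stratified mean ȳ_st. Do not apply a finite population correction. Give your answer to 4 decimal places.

V̂(ȳ_st) = Σ W_h² s_h²/n_h, with W_h = N_h/N and N = 5150:
  stratum 1: (1550/5150)²·2.7²/287 = 0.00230088
  stratum 2: (1650/5150)²·1.9²/355 = 0.00104384
  stratum 3: (1950/5150)²·4.4²/463 = 0.00599486
V̂(ȳ_st) = 0.00933958
SE(ȳ_st) = √0.00933958 = 0.0966415

SE(ȳ_st) ≈ 0.0966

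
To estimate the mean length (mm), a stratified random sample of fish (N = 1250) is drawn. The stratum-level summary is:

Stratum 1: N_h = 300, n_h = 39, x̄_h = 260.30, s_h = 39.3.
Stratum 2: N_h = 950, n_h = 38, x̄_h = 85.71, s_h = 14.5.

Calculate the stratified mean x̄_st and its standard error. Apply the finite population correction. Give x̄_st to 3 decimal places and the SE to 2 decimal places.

x̄_st ≈ 127.612, SE ≈ 2.25

x̄_st = Σ W_h x̄_h = (300·260.30 + 950·85.71)/1250 = 127.61160
V̂(x̄_st) = Σ W_h² (1 − n_h/N_h) s_h²/n_h, with W_h = N_h/N and N = 1250:
  stratum 1: (300/1250)²·(1 − 39/300)·39.3²/39 = 1.98455
  stratum 2: (950/1250)²·(1 − 38/950)·14.5²/38 = 3.06797
V̂(x̄_st) = 5.05252
SE(x̄_st) = √5.05252 = 2.24778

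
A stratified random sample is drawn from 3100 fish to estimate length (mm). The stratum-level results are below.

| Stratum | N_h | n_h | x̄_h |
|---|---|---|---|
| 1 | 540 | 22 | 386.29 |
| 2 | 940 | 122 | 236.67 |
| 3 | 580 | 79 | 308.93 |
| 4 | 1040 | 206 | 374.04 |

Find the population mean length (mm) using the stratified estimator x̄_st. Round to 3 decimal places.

x̄_st ≈ 322.338

N = Σ N_h = 3100. Stratum weights W_h = N_h/N.
x̄_st = (540·386.29 + 940·236.67 + 580·308.93 + 1040·374.04) / 3100 = 322.33787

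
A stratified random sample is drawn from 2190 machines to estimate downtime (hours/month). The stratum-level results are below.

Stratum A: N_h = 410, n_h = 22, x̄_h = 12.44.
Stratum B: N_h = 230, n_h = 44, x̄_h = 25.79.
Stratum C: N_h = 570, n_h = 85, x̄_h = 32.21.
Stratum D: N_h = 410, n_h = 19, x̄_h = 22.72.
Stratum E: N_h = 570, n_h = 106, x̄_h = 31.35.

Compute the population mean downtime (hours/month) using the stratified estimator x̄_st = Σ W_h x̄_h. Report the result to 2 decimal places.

N = Σ N_h = 2190. Stratum weights W_h = N_h/N.
x̄_st = (410·12.44 + 230·25.79 + 570·32.21 + 410·22.72 + 570·31.35) / 2190 = 25.8340

x̄_st ≈ 25.83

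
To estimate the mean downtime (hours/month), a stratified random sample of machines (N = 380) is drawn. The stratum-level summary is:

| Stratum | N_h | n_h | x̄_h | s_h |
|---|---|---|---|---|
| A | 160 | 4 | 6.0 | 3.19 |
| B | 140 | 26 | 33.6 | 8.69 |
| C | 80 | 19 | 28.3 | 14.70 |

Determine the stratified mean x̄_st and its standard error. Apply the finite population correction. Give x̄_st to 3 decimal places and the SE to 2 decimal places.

x̄_st = Σ W_h x̄_h = (160·6.0 + 140·33.6 + 80·28.3)/380 = 20.86316
V̂(x̄_st) = Σ W_h² (1 − n_h/N_h) s_h²/n_h, with W_h = N_h/N and N = 380:
  stratum A: (160/380)²·(1 − 4/160)·3.19²/4 = 0.439743
  stratum B: (140/380)²·(1 − 26/140)·8.69²/26 = 0.32102
  stratum C: (80/380)²·(1 − 19/80)·14.70²/19 = 0.384356
V̂(x̄_st) = 1.14512
SE(x̄_st) = √1.14512 = 1.0701

x̄_st ≈ 20.863, SE ≈ 1.07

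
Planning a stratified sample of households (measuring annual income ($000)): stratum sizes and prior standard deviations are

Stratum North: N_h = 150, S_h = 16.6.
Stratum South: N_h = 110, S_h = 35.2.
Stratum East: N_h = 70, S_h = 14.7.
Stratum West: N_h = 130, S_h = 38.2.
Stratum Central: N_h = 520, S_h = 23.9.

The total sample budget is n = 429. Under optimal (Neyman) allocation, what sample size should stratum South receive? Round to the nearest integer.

67

Neyman allocation: n_h = n · N_h S_h / Σ N_i S_i, with n = 429.
  stratum North: N_h·S_h = 150·16.6 = 2490.00
  stratum South: N_h·S_h = 110·35.2 = 3872.00
  stratum East: N_h·S_h = 70·14.7 = 1029.00
  stratum West: N_h·S_h = 130·38.2 = 4966.00
  stratum Central: N_h·S_h = 520·23.9 = 12428.00
Σ N_h S_h = 24785.00
n for stratum South = 429·3872.00/24785.00 = 67.020 → 67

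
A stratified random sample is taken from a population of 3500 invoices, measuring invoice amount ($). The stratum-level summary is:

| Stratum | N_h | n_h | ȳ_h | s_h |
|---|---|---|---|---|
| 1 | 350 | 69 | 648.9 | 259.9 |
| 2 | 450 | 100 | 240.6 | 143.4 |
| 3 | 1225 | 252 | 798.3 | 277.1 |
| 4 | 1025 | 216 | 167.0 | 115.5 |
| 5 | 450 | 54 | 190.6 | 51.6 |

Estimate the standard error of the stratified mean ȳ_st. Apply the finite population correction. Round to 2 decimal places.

V̂(ȳ_st) = Σ W_h² (1 − n_h/N_h) s_h²/n_h, with W_h = N_h/N and N = 3500:
  stratum 1: (350/3500)²·(1 − 69/350)·259.9²/69 = 7.85962
  stratum 2: (450/3500)²·(1 − 100/450)·143.4²/100 = 2.64389
  stratum 3: (1225/3500)²·(1 − 252/1225)·277.1²/252 = 29.6473
  stratum 4: (1025/3500)²·(1 − 216/1025)·115.5²/216 = 4.18068
  stratum 5: (450/3500)²·(1 − 54/450)·51.6²/54 = 0.717261
V̂(ȳ_st) = 45.0488
SE(ȳ_st) = √45.0488 = 6.71184

SE(ȳ_st) ≈ 6.71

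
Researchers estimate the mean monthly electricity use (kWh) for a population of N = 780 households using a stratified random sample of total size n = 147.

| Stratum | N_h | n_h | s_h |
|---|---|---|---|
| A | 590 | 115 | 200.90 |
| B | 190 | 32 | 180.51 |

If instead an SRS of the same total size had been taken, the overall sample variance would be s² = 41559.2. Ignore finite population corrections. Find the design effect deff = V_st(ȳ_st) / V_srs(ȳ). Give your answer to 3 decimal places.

V̂(ȳ_st) = Σ W_h² s_h²/n_h, with W_h = N_h/N and N = 780:
  stratum A: (590/780)²·200.90²/115 = 200.806
  stratum B: (190/780)²·180.51²/32 = 60.4186
V_st = 261.225
V_srs = s²/n = 41559.2/147 = 282.716
deff = V_st / V_srs = 261.225/282.716 = 0.9240

deff ≈ 0.924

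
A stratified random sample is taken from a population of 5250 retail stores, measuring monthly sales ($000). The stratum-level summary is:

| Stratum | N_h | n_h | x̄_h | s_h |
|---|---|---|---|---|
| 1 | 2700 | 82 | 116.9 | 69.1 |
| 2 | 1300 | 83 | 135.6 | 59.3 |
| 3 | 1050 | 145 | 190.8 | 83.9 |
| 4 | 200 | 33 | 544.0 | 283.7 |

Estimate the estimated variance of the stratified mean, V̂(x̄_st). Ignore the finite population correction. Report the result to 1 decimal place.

V̂(x̄_st) = Σ W_h² s_h²/n_h, with W_h = N_h/N and N = 5250:
  stratum 1: (2700/5250)²·69.1²/82 = 15.4011
  stratum 2: (1300/5250)²·59.3²/83 = 2.59776
  stratum 3: (1050/5250)²·83.9²/145 = 1.94185
  stratum 4: (200/5250)²·283.7²/33 = 3.53953
V̂(x̄_st) = 23.4802

V̂(x̄_st) ≈ 23.5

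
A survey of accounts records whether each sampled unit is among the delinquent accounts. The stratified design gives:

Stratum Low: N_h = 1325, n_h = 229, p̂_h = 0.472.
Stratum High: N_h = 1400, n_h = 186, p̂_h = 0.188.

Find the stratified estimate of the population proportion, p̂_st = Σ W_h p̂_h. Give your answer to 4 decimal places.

N = 2725; stratum weights W_h = N_h/N.
p̂_st = Σ W_h p̂_h = (1325·0.472 + 1400·0.188)/2725 = 0.32609

p̂_st ≈ 0.3261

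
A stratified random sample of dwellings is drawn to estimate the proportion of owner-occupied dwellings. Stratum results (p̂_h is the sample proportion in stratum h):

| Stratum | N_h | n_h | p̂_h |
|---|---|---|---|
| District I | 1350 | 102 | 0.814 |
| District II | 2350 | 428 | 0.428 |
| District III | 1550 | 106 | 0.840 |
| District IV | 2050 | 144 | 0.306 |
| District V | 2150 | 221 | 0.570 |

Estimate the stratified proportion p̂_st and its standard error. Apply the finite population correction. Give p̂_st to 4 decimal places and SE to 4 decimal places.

N = 9450; stratum weights W_h = N_h/N.
p̂_st = Σ W_h p̂_h = (1350·0.814 + 2350·0.428 + 1550·0.840 + 2050·0.306 + 2150·0.570)/9450 = 0.55656
V̂(p̂_st) = Σ W_h² (1 − n_h/N_h) p̂_h(1−p̂_h)/(n_h−1):
  stratum District I: (1350/9450)²·(1 − 102/1350)·0.814·0.186/101 = 2.82814e-05
  stratum District II: (2350/9450)²·(1 − 428/2350)·0.428·0.572/427 = 2.89981e-05
  stratum District III: (1550/9450)²·(1 − 106/1550)·0.840·0.160/105 = 3.20808e-05
  stratum District IV: (2050/9450)²·(1 − 144/2050)·0.306·0.694/143 = 6.49768e-05
  stratum District V: (2150/9450)²·(1 − 221/2150)·0.570·0.430/220 = 5.17402e-05
V̂(p̂_st) = 0.000206077; SE = √V̂ = 0.0143554

p̂_st ≈ 0.5566, SE ≈ 0.0144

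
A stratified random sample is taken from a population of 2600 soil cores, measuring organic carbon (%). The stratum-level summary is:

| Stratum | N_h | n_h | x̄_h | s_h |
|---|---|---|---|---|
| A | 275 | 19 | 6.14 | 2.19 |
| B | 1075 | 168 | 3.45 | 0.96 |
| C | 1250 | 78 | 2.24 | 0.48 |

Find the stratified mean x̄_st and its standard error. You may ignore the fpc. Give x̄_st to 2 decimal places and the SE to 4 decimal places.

x̄_st = Σ W_h x̄_h = (275·6.14 + 1075·3.45 + 1250·2.24)/2600 = 3.15279
V̂(x̄_st) = Σ W_h² s_h²/n_h, with W_h = N_h/N and N = 2600:
  stratum A: (275/2600)²·2.19²/19 = 0.00282393
  stratum B: (1075/2600)²·0.96²/168 = 0.000937785
  stratum C: (1250/2600)²·0.48²/78 = 0.000682749
V̂(x̄_st) = 0.00444446
SE(x̄_st) = √0.00444446 = 0.0666668

x̄_st ≈ 3.15, SE ≈ 0.0667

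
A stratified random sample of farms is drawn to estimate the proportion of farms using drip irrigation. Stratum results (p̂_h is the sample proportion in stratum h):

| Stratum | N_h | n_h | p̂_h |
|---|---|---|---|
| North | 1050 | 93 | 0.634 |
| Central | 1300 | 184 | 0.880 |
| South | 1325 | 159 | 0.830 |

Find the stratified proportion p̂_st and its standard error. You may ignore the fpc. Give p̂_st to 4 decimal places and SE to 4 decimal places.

N = 3675; stratum weights W_h = N_h/N.
p̂_st = Σ W_h p̂_h = (1050·0.634 + 1300·0.880 + 1325·0.830)/3675 = 0.79169
V̂(p̂_st) = Σ W_h² p̂_h(1−p̂_h)/(n_h−1):
  stratum North: (1050/3675)²·0.634·0.366/92 = 0.000205895
  stratum Central: (1300/3675)²·0.880·0.120/183 = 7.22079e-05
  stratum South: (1325/3675)²·0.830·0.170/158 = 0.000116088
V̂(p̂_st) = 0.000394191; SE = √V̂ = 0.0198542

p̂_st ≈ 0.7917, SE ≈ 0.0199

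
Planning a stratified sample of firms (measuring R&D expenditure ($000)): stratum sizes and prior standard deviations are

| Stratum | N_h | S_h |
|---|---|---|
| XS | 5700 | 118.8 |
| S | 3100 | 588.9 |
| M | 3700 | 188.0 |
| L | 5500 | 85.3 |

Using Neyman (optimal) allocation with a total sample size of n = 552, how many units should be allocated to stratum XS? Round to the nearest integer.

Neyman allocation: n_h = n · N_h S_h / Σ N_i S_i, with n = 552.
  stratum XS: N_h·S_h = 5700·118.8 = 677160.00
  stratum S: N_h·S_h = 3100·588.9 = 1825590.00
  stratum M: N_h·S_h = 3700·188.0 = 695600.00
  stratum L: N_h·S_h = 5500·85.3 = 469150.00
Σ N_h S_h = 3667500.00
n for stratum XS = 552·677160.00/3667500.00 = 101.920 → 102

102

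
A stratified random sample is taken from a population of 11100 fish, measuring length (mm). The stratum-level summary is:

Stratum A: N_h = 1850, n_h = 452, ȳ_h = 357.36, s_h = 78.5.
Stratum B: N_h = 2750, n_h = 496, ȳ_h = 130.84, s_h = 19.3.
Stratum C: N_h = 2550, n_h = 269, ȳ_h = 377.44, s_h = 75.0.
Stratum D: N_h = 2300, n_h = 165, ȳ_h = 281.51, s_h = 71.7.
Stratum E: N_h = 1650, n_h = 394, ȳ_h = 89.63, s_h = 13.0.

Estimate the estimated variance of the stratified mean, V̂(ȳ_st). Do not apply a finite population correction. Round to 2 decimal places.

V̂(ȳ_st) = Σ W_h² s_h²/n_h, with W_h = N_h/N and N = 11100:
  stratum A: (1850/11100)²·78.5²/452 = 0.378703
  stratum B: (2750/11100)²·19.3²/496 = 0.0460948
  stratum C: (2550/11100)²·75.0²/269 = 1.10358
  stratum D: (2300/11100)²·71.7²/165 = 1.33772
  stratum E: (1650/11100)²·13.0²/394 = 0.00947791
V̂(ȳ_st) = 2.87557

V̂(ȳ_st) ≈ 2.88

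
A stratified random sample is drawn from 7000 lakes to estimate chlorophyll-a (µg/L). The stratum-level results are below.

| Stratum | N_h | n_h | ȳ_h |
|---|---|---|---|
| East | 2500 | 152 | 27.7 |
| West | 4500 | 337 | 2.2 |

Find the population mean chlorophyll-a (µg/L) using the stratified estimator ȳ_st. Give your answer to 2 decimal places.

ȳ_st ≈ 11.31

N = Σ N_h = 7000. Stratum weights W_h = N_h/N.
ȳ_st = (2500·27.7 + 4500·2.2) / 7000 = 11.3071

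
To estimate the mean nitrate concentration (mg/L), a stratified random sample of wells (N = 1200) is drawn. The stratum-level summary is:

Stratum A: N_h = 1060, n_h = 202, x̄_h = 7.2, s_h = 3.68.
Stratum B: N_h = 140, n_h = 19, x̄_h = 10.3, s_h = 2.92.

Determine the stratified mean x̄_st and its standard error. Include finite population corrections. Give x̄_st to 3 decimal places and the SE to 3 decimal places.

x̄_st ≈ 7.562, SE ≈ 0.218

x̄_st = Σ W_h x̄_h = (1060·7.2 + 140·10.3)/1200 = 7.56167
V̂(x̄_st) = Σ W_h² (1 − n_h/N_h) s_h²/n_h, with W_h = N_h/N and N = 1200:
  stratum A: (1060/1200)²·(1 − 202/1060)·3.68²/202 = 0.0423423
  stratum B: (140/1200)²·(1 − 19/140)·2.92²/19 = 0.00527914
V̂(x̄_st) = 0.0476215
SE(x̄_st) = √0.0476215 = 0.218223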